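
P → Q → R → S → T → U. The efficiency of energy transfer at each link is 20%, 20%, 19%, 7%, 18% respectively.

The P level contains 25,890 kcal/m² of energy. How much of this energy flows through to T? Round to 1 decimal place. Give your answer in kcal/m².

13.8 kcal/m²

Q: 25890 × 0.2 = 5178 kcal/m²
R: 5178 × 0.2 = 1035.6 kcal/m²
S: 1035.6 × 0.19 = 196.764 kcal/m²
T: 196.764 × 0.07 = 13.77348 kcal/m²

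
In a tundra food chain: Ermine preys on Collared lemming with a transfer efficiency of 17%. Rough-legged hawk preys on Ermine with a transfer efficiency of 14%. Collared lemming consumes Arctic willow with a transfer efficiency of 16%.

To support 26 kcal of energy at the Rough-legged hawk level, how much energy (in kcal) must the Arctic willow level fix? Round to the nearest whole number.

6828 kcal

Cumulative transfer efficiency: 0.16 × 0.17 × 0.14 = 0.003808
Arctic willow energy = 26 / 0.003808 = 6828 kcal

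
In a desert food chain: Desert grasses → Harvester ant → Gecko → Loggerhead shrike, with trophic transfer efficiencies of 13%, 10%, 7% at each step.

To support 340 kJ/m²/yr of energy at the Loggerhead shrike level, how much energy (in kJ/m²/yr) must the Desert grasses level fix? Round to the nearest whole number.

373626 kJ/m²/yr

Cumulative transfer efficiency: 0.13 × 0.1 × 0.07 = 0.00091
Desert grasses energy = 340 / 0.00091 = 373626 kJ/m²/yr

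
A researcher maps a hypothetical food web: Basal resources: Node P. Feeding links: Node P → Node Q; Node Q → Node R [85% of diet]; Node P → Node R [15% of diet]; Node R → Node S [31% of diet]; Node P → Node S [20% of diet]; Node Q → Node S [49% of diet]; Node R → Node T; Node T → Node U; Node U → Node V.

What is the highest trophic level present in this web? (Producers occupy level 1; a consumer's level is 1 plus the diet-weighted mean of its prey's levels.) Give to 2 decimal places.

Node Q: 1 + 1 = 2
Node R: 1 + (0.85×2 + 0.15×1) = 2.85
Node S: 1 + (0.31×2.85 + 0.2×1 + 0.49×2) = 3.0635
Node T: 1 + 2.85 = 3.85
Node U: 1 + 3.85 = 4.85
Node V: 1 + 4.85 = 5.85

5.85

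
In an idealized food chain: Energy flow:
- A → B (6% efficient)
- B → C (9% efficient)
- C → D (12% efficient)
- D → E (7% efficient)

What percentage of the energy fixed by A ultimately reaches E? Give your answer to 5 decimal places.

Product of link efficiencies: 0.06 × 0.09 × 0.12 × 0.07 = 0.00004536
As a percentage: 0.00004536 × 100 = 0.00454%

0.00454%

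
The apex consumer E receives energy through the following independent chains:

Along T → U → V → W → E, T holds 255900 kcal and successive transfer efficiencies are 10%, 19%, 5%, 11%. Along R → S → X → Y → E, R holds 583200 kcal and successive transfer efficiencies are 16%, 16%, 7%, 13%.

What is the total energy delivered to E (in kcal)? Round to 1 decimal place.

Via T: 255900 × 0.1 × 0.19 × 0.05 × 0.11 = 26.74155 kcal
Via R: 583200 × 0.16 × 0.16 × 0.07 × 0.13 = 135.862272 kcal
Total at E: 26.74155 + 135.862272 = 162.603822 kcal

162.6 kcal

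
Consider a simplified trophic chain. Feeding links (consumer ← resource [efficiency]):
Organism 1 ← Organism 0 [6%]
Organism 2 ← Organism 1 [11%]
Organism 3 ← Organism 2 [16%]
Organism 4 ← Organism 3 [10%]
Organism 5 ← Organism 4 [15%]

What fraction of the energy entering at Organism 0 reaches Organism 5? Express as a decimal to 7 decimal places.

0.0000158

Product of link efficiencies: 0.06 × 0.11 × 0.16 × 0.1 × 0.15 = 0.00001584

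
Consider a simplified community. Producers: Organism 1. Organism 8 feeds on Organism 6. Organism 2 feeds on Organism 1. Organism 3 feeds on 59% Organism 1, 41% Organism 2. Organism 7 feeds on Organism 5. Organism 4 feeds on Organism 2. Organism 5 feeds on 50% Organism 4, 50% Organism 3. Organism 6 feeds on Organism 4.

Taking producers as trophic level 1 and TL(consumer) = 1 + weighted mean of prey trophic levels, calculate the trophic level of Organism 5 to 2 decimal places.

3.71

Organism 2: 1 + 1 = 2
Organism 3: 1 + (0.59×1 + 0.41×2) = 2.41
Organism 4: 1 + 2 = 3
Organism 5: 1 + (0.5×3 + 0.5×2.41) = 3.705
Organism 6: 1 + 3 = 4
Organism 7: 1 + 3.705 = 4.705
Organism 8: 1 + 4 = 5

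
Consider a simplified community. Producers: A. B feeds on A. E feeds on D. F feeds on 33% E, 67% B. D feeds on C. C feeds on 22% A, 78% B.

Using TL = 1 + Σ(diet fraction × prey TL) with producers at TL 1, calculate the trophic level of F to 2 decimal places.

3.92

B: 1 + 1 = 2
C: 1 + (0.22×1 + 0.78×2) = 2.78
D: 1 + 2.78 = 3.78
E: 1 + 3.78 = 4.78
F: 1 + (0.33×4.78 + 0.67×2) = 3.9174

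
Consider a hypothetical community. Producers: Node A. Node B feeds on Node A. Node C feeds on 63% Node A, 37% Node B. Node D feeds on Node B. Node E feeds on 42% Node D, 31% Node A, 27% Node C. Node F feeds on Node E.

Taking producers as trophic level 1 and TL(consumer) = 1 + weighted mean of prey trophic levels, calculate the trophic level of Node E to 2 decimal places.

3.21

Node B: 1 + 1 = 2
Node C: 1 + (0.63×1 + 0.37×2) = 2.37
Node D: 1 + 2 = 3
Node E: 1 + (0.42×3 + 0.31×1 + 0.27×2.37) = 3.2099
Node F: 1 + 3.2099 = 4.2099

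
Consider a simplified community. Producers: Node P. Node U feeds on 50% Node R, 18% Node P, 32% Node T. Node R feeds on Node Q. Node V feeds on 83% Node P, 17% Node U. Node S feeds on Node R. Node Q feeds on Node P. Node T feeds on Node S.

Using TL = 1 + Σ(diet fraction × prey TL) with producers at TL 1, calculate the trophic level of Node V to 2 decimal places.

2.56

Node Q: 1 + 1 = 2
Node R: 1 + 2 = 3
Node S: 1 + 3 = 4
Node T: 1 + 4 = 5
Node U: 1 + (0.5×3 + 0.18×1 + 0.32×5) = 4.28
Node V: 1 + (0.83×1 + 0.17×4.28) = 2.5576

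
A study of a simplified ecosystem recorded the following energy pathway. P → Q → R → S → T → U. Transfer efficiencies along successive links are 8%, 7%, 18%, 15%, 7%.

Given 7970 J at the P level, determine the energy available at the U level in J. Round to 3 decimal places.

0.084 J

Q: 7970 × 0.08 = 637.6 J
R: 637.6 × 0.07 = 44.632 J
S: 44.632 × 0.18 = 8.03376 J
T: 8.03376 × 0.15 = 1.205064 J
U: 1.205064 × 0.07 = 0.08435448 J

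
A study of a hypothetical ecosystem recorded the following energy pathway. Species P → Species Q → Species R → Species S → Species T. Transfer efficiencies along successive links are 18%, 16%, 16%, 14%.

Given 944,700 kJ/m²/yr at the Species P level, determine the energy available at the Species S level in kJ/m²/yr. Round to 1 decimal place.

Species Q: 944700 × 0.18 = 170046 kJ/m²/yr
Species R: 170046 × 0.16 = 27207.36 kJ/m²/yr
Species S: 27207.36 × 0.16 = 4353.1776 kJ/m²/yr

4353.2 kJ/m²/yr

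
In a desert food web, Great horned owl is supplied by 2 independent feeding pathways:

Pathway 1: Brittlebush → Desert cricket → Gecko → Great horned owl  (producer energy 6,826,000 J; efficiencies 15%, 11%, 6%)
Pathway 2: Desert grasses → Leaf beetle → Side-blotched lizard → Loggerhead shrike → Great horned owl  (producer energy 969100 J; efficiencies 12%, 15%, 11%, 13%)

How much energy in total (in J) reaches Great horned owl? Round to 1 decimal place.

7007.2 J

Pathway 1: 6826000 × 0.15 × 0.11 × 0.06 = 6757.74 J
Pathway 2: 969100 × 0.12 × 0.15 × 0.11 × 0.13 = 249.44634 J
Total at Great horned owl: 6757.74 + 249.44634 = 7007.18634 J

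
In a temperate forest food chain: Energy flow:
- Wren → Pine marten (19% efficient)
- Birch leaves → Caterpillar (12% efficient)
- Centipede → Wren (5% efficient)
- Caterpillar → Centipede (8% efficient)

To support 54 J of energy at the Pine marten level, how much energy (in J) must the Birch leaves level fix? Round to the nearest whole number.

Cumulative transfer efficiency: 0.12 × 0.08 × 0.05 × 0.19 = 0.0000912
Birch leaves energy = 54 / 0.0000912 = 592105 J

592105 J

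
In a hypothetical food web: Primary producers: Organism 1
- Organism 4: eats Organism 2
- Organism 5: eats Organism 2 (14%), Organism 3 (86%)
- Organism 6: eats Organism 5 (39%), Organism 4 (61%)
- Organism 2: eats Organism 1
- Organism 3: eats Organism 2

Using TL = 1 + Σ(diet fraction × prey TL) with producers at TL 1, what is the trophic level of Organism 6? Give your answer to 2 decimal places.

4.34

Organism 2: 1 + 1 = 2
Organism 3: 1 + 2 = 3
Organism 4: 1 + 2 = 3
Organism 5: 1 + (0.14×2 + 0.86×3) = 3.86
Organism 6: 1 + (0.39×3.86 + 0.61×3) = 4.3354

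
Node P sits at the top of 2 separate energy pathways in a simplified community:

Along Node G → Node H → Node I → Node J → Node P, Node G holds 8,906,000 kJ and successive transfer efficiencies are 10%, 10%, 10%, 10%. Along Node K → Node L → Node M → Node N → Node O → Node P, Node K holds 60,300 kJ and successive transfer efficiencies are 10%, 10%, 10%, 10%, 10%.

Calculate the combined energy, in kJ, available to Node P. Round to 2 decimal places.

891.20 kJ

Via Node G: 8906000 × 0.1 × 0.1 × 0.1 × 0.1 = 890.6 kJ
Via Node K: 60300 × 0.1 × 0.1 × 0.1 × 0.1 × 0.1 = 0.603 kJ
Total at Node P: 890.6 + 0.603 = 891.203 kJ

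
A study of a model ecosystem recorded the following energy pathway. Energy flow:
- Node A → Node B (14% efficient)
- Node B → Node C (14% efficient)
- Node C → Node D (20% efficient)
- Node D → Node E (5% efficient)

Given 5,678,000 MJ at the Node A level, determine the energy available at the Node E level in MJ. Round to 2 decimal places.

Node B: 5678000 × 0.14 = 794920 MJ
Node C: 794920 × 0.14 = 111288.8 MJ
Node D: 111288.8 × 0.2 = 22257.76 MJ
Node E: 22257.76 × 0.05 = 1112.888 MJ

1112.89 MJ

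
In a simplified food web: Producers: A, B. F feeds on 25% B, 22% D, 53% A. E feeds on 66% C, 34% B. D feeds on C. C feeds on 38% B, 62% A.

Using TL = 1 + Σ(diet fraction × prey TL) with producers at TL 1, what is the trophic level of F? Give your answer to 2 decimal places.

C: 1 + (0.38×1 + 0.62×1) = 2
D: 1 + 2 = 3
E: 1 + (0.66×2 + 0.34×1) = 2.66
F: 1 + (0.25×1 + 0.22×3 + 0.53×1) = 2.44

2.44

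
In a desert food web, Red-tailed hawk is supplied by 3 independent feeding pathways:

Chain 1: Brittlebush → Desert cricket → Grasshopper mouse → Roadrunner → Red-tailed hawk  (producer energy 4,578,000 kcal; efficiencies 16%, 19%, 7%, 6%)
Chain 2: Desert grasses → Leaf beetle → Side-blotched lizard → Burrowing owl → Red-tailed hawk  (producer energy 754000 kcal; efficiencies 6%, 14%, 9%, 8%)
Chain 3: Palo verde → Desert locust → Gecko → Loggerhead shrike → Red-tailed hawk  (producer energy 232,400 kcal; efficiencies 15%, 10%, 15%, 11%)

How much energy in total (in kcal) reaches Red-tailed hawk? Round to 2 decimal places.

687.64 kcal

Chain 1: 4578000 × 0.16 × 0.19 × 0.07 × 0.06 = 584.51904 kcal
Chain 2: 754000 × 0.06 × 0.14 × 0.09 × 0.08 = 45.60192 kcal
Chain 3: 232400 × 0.15 × 0.1 × 0.15 × 0.11 = 57.519 kcal
Total at Red-tailed hawk: 584.51904 + 45.60192 + 57.519 = 687.63996 kcal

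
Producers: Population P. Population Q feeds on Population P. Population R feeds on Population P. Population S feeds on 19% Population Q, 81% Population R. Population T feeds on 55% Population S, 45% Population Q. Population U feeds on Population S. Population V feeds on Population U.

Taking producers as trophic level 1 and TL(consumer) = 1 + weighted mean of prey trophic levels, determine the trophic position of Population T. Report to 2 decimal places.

Population Q: 1 + 1 = 2
Population R: 1 + 1 = 2
Population S: 1 + (0.19×2 + 0.81×2) = 3
Population T: 1 + (0.55×3 + 0.45×2) = 3.55
Population U: 1 + 3 = 4
Population V: 1 + 4 = 5

3.55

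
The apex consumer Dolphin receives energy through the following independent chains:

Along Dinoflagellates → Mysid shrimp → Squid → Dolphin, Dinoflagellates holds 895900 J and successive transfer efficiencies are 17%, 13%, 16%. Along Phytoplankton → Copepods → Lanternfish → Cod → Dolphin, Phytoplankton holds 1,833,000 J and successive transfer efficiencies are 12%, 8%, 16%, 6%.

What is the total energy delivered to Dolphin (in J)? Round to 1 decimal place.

Via Dinoflagellates: 895900 × 0.17 × 0.13 × 0.16 = 3167.9024 J
Via Phytoplankton: 1833000 × 0.12 × 0.08 × 0.16 × 0.06 = 168.92928 J
Total at Dolphin: 3167.9024 + 168.92928 = 3336.83168 J

3336.8 J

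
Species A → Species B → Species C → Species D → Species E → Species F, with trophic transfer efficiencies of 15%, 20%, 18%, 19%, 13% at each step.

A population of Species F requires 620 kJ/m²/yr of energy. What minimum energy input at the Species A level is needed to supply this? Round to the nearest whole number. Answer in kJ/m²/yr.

Cumulative transfer efficiency: 0.15 × 0.2 × 0.18 × 0.19 × 0.13 = 0.00013338
Species A energy = 620 / 0.00013338 = 4648373 kJ/m²/yr

4648373 kJ/m²/yr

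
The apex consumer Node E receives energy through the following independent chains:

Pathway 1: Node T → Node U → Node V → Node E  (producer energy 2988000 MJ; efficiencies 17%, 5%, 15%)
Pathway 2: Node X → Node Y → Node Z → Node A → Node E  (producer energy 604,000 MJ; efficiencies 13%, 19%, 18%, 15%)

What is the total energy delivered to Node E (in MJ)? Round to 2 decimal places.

Pathway 1: 2988000 × 0.17 × 0.05 × 0.15 = 3809.7 MJ
Pathway 2: 604000 × 0.13 × 0.19 × 0.18 × 0.15 = 402.8076 MJ
Total at Node E: 3809.7 + 402.8076 = 4212.5076 MJ

4212.51 MJ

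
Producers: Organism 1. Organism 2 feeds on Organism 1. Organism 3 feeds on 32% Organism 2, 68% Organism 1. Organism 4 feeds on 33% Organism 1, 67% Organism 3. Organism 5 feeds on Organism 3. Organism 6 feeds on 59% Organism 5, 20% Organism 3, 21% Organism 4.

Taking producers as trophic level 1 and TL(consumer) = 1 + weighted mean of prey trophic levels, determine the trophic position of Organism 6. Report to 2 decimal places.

4.03

Organism 2: 1 + 1 = 2
Organism 3: 1 + (0.32×2 + 0.68×1) = 2.32
Organism 4: 1 + (0.33×1 + 0.67×2.32) = 2.8844
Organism 5: 1 + 2.32 = 3.32
Organism 6: 1 + (0.59×3.32 + 0.2×2.32 + 0.21×2.8844) = 4.028524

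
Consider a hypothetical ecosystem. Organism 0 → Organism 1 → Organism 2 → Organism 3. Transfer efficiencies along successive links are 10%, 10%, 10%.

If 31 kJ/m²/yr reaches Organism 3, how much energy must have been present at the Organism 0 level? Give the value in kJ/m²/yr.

Cumulative transfer efficiency: 0.1 × 0.1 × 0.1 = 0.001
Organism 0 energy = 31 / 0.001 = 31000 kJ/m²/yr

31000 kJ/m²/yr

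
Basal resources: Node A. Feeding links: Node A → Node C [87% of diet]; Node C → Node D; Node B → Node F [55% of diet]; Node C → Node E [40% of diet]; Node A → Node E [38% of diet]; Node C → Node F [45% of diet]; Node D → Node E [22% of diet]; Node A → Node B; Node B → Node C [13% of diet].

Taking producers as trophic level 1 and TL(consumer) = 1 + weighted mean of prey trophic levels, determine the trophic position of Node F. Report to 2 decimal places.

Node B: 1 + 1 = 2
Node C: 1 + (0.13×2 + 0.87×1) = 2.13
Node D: 1 + 2.13 = 3.13
Node E: 1 + (0.38×1 + 0.4×2.13 + 0.22×3.13) = 2.9206
Node F: 1 + (0.45×2.13 + 0.55×2) = 3.0585

3.06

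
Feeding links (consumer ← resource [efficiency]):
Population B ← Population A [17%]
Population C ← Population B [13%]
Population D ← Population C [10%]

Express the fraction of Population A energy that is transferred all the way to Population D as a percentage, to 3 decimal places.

0.221%

Product of link efficiencies: 0.17 × 0.13 × 0.1 = 0.00221
As a percentage: 0.00221 × 100 = 0.221%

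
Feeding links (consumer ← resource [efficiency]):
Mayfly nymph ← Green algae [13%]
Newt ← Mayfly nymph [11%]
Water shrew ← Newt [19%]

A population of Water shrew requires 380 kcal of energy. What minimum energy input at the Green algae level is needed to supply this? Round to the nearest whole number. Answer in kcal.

139860 kcal

Cumulative transfer efficiency: 0.13 × 0.11 × 0.19 = 0.002717
Green algae energy = 380 / 0.002717 = 139860 kcal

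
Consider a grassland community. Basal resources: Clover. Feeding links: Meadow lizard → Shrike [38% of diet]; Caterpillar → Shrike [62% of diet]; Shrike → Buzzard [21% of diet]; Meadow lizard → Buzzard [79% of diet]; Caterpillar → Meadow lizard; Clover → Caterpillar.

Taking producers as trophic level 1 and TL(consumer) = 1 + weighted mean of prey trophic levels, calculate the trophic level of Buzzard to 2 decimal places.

4.08

Caterpillar: 1 + 1 = 2
Meadow lizard: 1 + 2 = 3
Shrike: 1 + (0.38×3 + 0.62×2) = 3.38
Buzzard: 1 + (0.21×3.38 + 0.79×3) = 4.0798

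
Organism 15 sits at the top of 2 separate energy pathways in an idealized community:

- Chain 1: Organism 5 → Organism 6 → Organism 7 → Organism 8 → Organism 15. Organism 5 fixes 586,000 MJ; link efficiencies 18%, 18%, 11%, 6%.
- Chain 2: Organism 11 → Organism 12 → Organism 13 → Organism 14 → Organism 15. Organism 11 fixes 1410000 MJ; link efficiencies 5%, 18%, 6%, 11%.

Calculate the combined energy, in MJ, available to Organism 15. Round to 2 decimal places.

Chain 1: 586000 × 0.18 × 0.18 × 0.11 × 0.06 = 125.31024 MJ
Chain 2: 1410000 × 0.05 × 0.18 × 0.06 × 0.11 = 83.754 MJ
Total at Organism 15: 125.31024 + 83.754 = 209.06424 MJ

209.06 MJ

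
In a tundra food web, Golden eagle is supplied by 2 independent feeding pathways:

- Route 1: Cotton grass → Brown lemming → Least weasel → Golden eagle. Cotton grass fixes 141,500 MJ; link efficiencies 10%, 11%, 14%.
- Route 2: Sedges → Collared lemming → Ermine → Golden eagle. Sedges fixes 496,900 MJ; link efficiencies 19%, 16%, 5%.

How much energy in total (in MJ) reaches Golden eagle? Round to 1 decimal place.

973.2 MJ

Route 1: 141500 × 0.1 × 0.11 × 0.14 = 217.91 MJ
Route 2: 496900 × 0.19 × 0.16 × 0.05 = 755.288 MJ
Total at Golden eagle: 217.91 + 755.288 = 973.198 MJ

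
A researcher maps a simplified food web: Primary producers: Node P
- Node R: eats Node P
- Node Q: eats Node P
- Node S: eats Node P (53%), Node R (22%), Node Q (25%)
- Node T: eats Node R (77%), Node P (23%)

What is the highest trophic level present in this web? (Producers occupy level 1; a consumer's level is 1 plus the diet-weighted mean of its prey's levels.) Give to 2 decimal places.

Node Q: 1 + 1 = 2
Node R: 1 + 1 = 2
Node S: 1 + (0.53×1 + 0.22×2 + 0.25×2) = 2.47
Node T: 1 + (0.77×2 + 0.23×1) = 2.77

2.77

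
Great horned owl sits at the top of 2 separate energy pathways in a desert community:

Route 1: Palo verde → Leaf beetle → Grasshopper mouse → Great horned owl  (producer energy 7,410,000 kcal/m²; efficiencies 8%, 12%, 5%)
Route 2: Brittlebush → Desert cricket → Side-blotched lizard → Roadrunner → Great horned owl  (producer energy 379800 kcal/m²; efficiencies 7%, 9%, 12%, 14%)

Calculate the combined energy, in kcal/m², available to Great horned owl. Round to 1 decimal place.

3597.0 kcal/m²

Route 1: 7410000 × 0.08 × 0.12 × 0.05 = 3556.8 kcal/m²
Route 2: 379800 × 0.07 × 0.09 × 0.12 × 0.14 = 40.198032 kcal/m²
Total at Great horned owl: 3556.8 + 40.198032 = 3596.998032 kcal/m²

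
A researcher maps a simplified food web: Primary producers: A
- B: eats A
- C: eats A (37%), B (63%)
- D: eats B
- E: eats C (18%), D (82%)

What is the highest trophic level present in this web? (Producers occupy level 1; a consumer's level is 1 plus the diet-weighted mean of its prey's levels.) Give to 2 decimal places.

3.93

B: 1 + 1 = 2
C: 1 + (0.37×1 + 0.63×2) = 2.63
D: 1 + 2 = 3
E: 1 + (0.18×2.63 + 0.82×3) = 3.9334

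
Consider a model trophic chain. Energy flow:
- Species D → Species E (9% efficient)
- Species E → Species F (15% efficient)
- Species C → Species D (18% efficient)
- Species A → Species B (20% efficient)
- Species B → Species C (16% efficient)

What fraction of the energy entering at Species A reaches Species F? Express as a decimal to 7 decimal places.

Product of link efficiencies: 0.2 × 0.16 × 0.18 × 0.09 × 0.15 = 0.00007776

0.0000778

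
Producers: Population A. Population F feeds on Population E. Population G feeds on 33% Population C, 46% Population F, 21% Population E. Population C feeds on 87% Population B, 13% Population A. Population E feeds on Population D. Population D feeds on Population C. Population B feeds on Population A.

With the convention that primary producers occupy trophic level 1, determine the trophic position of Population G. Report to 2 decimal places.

5.67

Population B: 1 + 1 = 2
Population C: 1 + (0.87×2 + 0.13×1) = 2.87
Population D: 1 + 2.87 = 3.87
Population E: 1 + 3.87 = 4.87
Population F: 1 + 4.87 = 5.87
Population G: 1 + (0.33×2.87 + 0.46×5.87 + 0.21×4.87) = 5.67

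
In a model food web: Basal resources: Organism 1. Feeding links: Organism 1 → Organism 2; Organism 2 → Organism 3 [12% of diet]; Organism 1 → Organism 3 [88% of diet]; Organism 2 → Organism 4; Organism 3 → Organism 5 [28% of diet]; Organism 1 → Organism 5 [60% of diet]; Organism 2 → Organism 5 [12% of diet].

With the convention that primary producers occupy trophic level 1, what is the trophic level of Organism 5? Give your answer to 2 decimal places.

Organism 2: 1 + 1 = 2
Organism 3: 1 + (0.12×2 + 0.88×1) = 2.12
Organism 4: 1 + 2 = 3
Organism 5: 1 + (0.28×2.12 + 0.6×1 + 0.12×2) = 2.4336

2.43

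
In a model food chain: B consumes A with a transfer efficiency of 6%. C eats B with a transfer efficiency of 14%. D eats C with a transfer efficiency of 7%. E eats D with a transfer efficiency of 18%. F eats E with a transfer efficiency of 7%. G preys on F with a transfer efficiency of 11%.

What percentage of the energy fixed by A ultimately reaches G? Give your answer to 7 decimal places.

0.0000815%

Product of link efficiencies: 0.06 × 0.14 × 0.07 × 0.18 × 0.07 × 0.11 = 0.000000814968
As a percentage: 0.000000814968 × 100 = 0.0000815%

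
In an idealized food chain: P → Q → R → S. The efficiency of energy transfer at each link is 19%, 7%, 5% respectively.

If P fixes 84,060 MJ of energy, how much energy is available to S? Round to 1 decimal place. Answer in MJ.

55.9 MJ

Q: 84060 × 0.19 = 15971.4 MJ
R: 15971.4 × 0.07 = 1117.998 MJ
S: 1117.998 × 0.05 = 55.8999 MJ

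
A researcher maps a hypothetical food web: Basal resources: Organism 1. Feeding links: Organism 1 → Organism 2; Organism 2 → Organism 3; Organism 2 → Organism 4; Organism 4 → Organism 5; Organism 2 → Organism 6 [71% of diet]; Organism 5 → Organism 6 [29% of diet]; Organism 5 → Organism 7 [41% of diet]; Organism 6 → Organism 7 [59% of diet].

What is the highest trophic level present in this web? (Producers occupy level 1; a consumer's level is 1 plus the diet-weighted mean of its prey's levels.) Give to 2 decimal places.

Organism 2: 1 + 1 = 2
Organism 3: 1 + 2 = 3
Organism 4: 1 + 2 = 3
Organism 5: 1 + 3 = 4
Organism 6: 1 + (0.71×2 + 0.29×4) = 3.58
Organism 7: 1 + (0.41×4 + 0.59×3.58) = 4.7522

4.75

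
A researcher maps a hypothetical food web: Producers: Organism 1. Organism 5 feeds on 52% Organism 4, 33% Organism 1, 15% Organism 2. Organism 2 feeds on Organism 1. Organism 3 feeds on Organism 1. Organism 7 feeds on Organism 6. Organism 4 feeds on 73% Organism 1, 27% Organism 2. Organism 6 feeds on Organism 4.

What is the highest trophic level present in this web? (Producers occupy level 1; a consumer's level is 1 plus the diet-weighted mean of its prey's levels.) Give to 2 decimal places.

4.27

Organism 2: 1 + 1 = 2
Organism 3: 1 + 1 = 2
Organism 4: 1 + (0.73×1 + 0.27×2) = 2.27
Organism 5: 1 + (0.52×2.27 + 0.33×1 + 0.15×2) = 2.8104
Organism 6: 1 + 2.27 = 3.27
Organism 7: 1 + 3.27 = 4.27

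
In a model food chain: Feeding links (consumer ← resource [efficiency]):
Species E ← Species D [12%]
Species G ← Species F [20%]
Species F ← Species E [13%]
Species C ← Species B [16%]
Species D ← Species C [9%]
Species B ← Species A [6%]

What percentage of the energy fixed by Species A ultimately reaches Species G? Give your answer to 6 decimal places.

Product of link efficiencies: 0.06 × 0.16 × 0.09 × 0.12 × 0.13 × 0.2 = 0.00000269568
As a percentage: 0.00000269568 × 100 = 0.000270%

0.000270%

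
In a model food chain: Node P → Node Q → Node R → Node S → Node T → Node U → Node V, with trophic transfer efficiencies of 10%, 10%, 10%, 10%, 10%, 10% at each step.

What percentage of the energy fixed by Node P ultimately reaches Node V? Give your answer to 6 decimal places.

0.000100%

Product of link efficiencies: 0.1 × 0.1 × 0.1 × 0.1 × 0.1 × 0.1 = 0.000001
As a percentage: 0.000001 × 100 = 0.000100%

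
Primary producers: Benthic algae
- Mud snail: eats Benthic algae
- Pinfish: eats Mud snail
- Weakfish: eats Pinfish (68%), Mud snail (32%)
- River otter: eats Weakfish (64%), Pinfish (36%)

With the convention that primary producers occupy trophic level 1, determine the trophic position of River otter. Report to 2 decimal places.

Mud snail: 1 + 1 = 2
Pinfish: 1 + 2 = 3
Weakfish: 1 + (0.68×3 + 0.32×2) = 3.68
River otter: 1 + (0.64×3.68 + 0.36×3) = 4.4352

4.44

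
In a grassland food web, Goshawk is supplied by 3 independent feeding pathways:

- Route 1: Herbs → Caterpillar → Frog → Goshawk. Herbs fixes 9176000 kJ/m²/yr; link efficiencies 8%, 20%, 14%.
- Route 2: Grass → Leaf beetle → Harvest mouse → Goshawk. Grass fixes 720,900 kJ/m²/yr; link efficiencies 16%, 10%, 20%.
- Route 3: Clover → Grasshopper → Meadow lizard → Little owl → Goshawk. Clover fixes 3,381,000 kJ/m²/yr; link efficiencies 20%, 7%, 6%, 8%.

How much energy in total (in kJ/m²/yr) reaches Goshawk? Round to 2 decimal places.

23088.32 kJ/m²/yr

Route 1: 9176000 × 0.08 × 0.2 × 0.14 = 20554.24 kJ/m²/yr
Route 2: 720900 × 0.16 × 0.1 × 0.2 = 2306.88 kJ/m²/yr
Route 3: 3381000 × 0.2 × 0.07 × 0.06 × 0.08 = 227.2032 kJ/m²/yr
Total at Goshawk: 20554.24 + 2306.88 + 227.2032 = 23088.3232 kJ/m²/yr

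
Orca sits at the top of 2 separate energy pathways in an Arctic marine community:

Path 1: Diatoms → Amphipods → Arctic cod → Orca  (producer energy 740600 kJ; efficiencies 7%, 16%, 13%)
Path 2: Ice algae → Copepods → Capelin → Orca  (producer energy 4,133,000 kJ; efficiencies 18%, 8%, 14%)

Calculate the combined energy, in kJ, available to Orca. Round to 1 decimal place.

9410.4 kJ

Path 1: 740600 × 0.07 × 0.16 × 0.13 = 1078.3136 kJ
Path 2: 4133000 × 0.18 × 0.08 × 0.14 = 8332.128 kJ
Total at Orca: 1078.3136 + 8332.128 = 9410.4416 kJ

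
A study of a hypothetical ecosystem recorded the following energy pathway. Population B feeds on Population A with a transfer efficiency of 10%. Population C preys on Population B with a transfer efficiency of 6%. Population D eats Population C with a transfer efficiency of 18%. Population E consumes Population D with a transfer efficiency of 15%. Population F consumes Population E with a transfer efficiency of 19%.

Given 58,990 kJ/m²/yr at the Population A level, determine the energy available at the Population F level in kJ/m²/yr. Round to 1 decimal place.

Population B: 58990 × 0.1 = 5899 kJ/m²/yr
Population C: 5899 × 0.06 = 353.94 kJ/m²/yr
Population D: 353.94 × 0.18 = 63.7092 kJ/m²/yr
Population E: 63.7092 × 0.15 = 9.55638 kJ/m²/yr
Population F: 9.55638 × 0.19 = 1.8157122 kJ/m²/yr

1.8 kJ/m²/yr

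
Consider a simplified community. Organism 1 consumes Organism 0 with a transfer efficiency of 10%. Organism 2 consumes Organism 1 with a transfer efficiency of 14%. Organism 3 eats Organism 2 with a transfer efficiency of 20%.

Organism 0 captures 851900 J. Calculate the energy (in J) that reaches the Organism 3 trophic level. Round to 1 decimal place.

2385.3 J

Organism 1: 851900 × 0.1 = 85190 J
Organism 2: 85190 × 0.14 = 11926.6 J
Organism 3: 11926.6 × 0.2 = 2385.32 J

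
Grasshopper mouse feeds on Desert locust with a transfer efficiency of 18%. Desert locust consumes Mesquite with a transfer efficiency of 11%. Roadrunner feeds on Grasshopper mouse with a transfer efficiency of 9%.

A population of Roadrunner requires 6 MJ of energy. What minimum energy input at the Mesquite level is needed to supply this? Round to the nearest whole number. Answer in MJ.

Cumulative transfer efficiency: 0.11 × 0.18 × 0.09 = 0.001782
Mesquite energy = 6 / 0.001782 = 3367 MJ

3367 MJ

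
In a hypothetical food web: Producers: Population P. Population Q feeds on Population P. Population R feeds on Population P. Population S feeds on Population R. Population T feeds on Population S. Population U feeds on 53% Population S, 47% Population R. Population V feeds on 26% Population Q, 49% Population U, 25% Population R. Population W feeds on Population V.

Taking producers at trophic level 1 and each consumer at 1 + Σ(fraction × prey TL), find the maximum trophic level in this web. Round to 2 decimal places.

4.75

Population Q: 1 + 1 = 2
Population R: 1 + 1 = 2
Population S: 1 + 2 = 3
Population T: 1 + 3 = 4
Population U: 1 + (0.53×3 + 0.47×2) = 3.53
Population V: 1 + (0.26×2 + 0.49×3.53 + 0.25×2) = 3.7497
Population W: 1 + 3.7497 = 4.7497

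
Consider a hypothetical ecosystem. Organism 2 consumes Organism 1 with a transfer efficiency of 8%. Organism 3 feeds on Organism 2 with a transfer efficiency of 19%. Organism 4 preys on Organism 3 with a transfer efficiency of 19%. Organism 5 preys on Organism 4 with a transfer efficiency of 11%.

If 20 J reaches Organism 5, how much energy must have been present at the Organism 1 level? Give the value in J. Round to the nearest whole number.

62956 J

Cumulative transfer efficiency: 0.08 × 0.19 × 0.19 × 0.11 = 0.00031768
Organism 1 energy = 20 / 0.00031768 = 62956 J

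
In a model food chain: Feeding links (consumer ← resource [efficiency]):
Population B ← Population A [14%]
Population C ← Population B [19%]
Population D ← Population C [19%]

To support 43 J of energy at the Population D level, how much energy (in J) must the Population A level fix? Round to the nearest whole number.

8508 J

Cumulative transfer efficiency: 0.14 × 0.19 × 0.19 = 0.005054
Population A energy = 43 / 0.005054 = 8508 J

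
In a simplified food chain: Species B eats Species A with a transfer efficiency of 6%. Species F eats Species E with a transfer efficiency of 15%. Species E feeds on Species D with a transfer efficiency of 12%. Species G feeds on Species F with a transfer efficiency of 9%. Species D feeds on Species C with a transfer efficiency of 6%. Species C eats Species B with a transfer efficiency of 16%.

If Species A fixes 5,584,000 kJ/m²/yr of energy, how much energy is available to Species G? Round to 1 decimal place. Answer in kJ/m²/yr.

5.2 kJ/m²/yr

Species B: 5584000 × 0.06 = 335040 kJ/m²/yr
Species C: 335040 × 0.16 = 53606.4 kJ/m²/yr
Species D: 53606.4 × 0.06 = 3216.384 kJ/m²/yr
Species E: 3216.384 × 0.12 = 385.96608 kJ/m²/yr
Species F: 385.96608 × 0.15 = 57.894912 kJ/m²/yr
Species G: 57.894912 × 0.09 = 5.21054208 kJ/m²/yr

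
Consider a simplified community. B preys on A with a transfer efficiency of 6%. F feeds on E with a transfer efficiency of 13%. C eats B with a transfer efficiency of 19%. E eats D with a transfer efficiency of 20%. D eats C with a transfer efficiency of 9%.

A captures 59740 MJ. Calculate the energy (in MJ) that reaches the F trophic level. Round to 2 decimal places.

B: 59740 × 0.06 = 3584.4 MJ
C: 3584.4 × 0.19 = 681.036 MJ
D: 681.036 × 0.09 = 61.29324 MJ
E: 61.29324 × 0.2 = 12.258648 MJ
F: 12.258648 × 0.13 = 1.59362424 MJ

1.59 MJ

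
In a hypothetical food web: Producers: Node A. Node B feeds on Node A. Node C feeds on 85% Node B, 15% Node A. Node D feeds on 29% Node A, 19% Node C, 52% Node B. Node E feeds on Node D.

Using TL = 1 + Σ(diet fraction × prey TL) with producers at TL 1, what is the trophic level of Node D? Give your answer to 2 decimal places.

2.87

Node B: 1 + 1 = 2
Node C: 1 + (0.85×2 + 0.15×1) = 2.85
Node D: 1 + (0.29×1 + 0.19×2.85 + 0.52×2) = 2.8715
Node E: 1 + 2.8715 = 3.8715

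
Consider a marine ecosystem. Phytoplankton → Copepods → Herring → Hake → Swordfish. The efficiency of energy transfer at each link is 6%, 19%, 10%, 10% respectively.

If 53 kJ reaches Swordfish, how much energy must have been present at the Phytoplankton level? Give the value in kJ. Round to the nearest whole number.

464912 kJ

Cumulative transfer efficiency: 0.06 × 0.19 × 0.1 × 0.1 = 0.000114
Phytoplankton energy = 53 / 0.000114 = 464912 kJ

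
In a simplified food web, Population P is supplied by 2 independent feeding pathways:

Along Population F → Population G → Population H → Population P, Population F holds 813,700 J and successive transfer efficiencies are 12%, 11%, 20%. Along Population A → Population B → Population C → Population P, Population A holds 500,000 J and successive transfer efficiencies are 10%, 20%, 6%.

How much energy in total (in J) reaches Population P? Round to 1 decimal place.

2748.2 J

Via Population F: 813700 × 0.12 × 0.11 × 0.2 = 2148.168 J
Via Population A: 500000 × 0.1 × 0.2 × 0.06 = 600 J
Total at Population P: 2148.168 + 600 = 2748.168 J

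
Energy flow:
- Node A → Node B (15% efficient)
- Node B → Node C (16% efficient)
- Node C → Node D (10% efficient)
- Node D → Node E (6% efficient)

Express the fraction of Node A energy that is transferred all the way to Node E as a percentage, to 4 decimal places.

Product of link efficiencies: 0.15 × 0.16 × 0.1 × 0.06 = 0.000144
As a percentage: 0.000144 × 100 = 0.0144%

0.0144%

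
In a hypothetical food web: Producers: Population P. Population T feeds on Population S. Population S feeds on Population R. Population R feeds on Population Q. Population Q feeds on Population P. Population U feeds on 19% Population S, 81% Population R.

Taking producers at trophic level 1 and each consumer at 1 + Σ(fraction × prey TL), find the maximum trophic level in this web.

Population Q: 1 + 1 = 2
Population R: 1 + 2 = 3
Population S: 1 + 3 = 4
Population T: 1 + 4 = 5
Population U: 1 + (0.19×4 + 0.81×3) = 4.19

5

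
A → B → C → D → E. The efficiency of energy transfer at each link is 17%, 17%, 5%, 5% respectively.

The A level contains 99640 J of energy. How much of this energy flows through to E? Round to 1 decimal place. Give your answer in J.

7.2 J

B: 99640 × 0.17 = 16938.8 J
C: 16938.8 × 0.17 = 2879.596 J
D: 2879.596 × 0.05 = 143.9798 J
E: 143.9798 × 0.05 = 7.19899 J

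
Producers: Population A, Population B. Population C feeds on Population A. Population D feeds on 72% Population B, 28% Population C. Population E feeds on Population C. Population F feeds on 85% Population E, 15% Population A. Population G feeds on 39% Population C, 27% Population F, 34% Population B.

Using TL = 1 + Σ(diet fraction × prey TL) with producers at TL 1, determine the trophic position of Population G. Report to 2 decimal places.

3.12

Population C: 1 + 1 = 2
Population D: 1 + (0.72×1 + 0.28×2) = 2.28
Population E: 1 + 2 = 3
Population F: 1 + (0.85×3 + 0.15×1) = 3.7
Population G: 1 + (0.39×2 + 0.27×3.7 + 0.34×1) = 3.119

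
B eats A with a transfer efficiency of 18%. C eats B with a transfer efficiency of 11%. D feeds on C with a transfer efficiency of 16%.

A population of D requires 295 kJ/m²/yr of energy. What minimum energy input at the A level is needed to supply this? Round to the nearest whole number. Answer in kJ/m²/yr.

93119 kJ/m²/yr

Cumulative transfer efficiency: 0.18 × 0.11 × 0.16 = 0.003168
A energy = 295 / 0.003168 = 93119 kJ/m²/yr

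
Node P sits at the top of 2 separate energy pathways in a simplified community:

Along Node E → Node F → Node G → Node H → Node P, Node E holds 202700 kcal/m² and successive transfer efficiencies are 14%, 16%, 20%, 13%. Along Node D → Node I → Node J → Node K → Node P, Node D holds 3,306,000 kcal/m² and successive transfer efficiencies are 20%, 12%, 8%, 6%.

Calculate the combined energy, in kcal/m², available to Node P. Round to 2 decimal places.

Via Node E: 202700 × 0.14 × 0.16 × 0.2 × 0.13 = 118.05248 kcal/m²
Via Node D: 3306000 × 0.2 × 0.12 × 0.08 × 0.06 = 380.8512 kcal/m²
Total at Node P: 118.05248 + 380.8512 = 498.90368 kcal/m²

498.90 kcal/m²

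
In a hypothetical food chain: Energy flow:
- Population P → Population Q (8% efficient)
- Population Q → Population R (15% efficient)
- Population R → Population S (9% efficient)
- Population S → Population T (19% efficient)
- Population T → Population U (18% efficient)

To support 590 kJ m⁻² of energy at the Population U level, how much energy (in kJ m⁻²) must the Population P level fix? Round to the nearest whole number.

Cumulative transfer efficiency: 0.08 × 0.15 × 0.09 × 0.19 × 0.18 = 0.000036936
Population P energy = 590 / 0.000036936 = 15973576 kJ m⁻²

15973576 kJ m⁻²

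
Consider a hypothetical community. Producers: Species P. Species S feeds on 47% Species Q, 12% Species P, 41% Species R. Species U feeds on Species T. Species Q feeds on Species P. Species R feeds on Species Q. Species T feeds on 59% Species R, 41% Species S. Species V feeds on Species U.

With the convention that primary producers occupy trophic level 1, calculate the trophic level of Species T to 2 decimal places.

4.12

Species Q: 1 + 1 = 2
Species R: 1 + 2 = 3
Species S: 1 + (0.47×2 + 0.12×1 + 0.41×3) = 3.29
Species T: 1 + (0.59×3 + 0.41×3.29) = 4.1189
Species U: 1 + 4.1189 = 5.1189
Species V: 1 + 5.1189 = 6.1189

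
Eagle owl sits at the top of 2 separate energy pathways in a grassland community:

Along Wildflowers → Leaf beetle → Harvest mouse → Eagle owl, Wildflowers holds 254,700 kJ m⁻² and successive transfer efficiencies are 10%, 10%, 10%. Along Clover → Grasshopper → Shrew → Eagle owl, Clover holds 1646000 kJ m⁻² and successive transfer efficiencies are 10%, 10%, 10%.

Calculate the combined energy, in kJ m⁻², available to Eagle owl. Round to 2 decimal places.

1900.70 kJ m⁻²

Via Wildflowers: 254700 × 0.1 × 0.1 × 0.1 = 254.7 kJ m⁻²
Via Clover: 1646000 × 0.1 × 0.1 × 0.1 = 1646 kJ m⁻²
Total at Eagle owl: 254.7 + 1646 = 1900.7 kJ m⁻²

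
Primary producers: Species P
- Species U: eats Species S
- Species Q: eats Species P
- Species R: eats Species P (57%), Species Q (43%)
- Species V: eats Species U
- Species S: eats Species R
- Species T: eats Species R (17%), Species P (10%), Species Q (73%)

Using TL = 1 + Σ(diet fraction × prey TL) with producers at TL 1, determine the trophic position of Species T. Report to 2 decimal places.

2.97

Species Q: 1 + 1 = 2
Species R: 1 + (0.57×1 + 0.43×2) = 2.43
Species S: 1 + 2.43 = 3.43
Species T: 1 + (0.17×2.43 + 0.1×1 + 0.73×2) = 2.9731
Species U: 1 + 3.43 = 4.43
Species V: 1 + 4.43 = 5.43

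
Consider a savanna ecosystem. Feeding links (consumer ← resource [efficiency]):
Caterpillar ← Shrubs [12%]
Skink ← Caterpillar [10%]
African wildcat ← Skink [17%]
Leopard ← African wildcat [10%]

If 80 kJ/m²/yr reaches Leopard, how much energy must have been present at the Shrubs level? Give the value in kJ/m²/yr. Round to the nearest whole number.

392157 kJ/m²/yr

Cumulative transfer efficiency: 0.12 × 0.1 × 0.17 × 0.1 = 0.000204
Shrubs energy = 80 / 0.000204 = 392157 kJ/m²/yr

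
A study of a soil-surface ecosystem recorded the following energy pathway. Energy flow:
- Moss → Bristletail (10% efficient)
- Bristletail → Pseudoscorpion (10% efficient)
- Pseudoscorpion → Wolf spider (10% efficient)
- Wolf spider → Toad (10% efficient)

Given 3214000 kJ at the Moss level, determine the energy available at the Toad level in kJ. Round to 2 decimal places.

321.40 kJ

Bristletail: 3214000 × 0.1 = 321400 kJ
Pseudoscorpion: 321400 × 0.1 = 32140 kJ
Wolf spider: 32140 × 0.1 = 3214 kJ
Toad: 3214 × 0.1 = 321.4 kJ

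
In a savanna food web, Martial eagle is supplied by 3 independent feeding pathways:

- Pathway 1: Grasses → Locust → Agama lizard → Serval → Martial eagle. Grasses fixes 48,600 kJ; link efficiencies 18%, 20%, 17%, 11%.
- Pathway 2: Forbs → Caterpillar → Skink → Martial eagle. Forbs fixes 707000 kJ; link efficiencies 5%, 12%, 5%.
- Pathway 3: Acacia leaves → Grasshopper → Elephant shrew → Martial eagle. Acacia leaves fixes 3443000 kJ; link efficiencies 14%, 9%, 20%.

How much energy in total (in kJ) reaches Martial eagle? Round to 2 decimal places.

Pathway 1: 48600 × 0.18 × 0.2 × 0.17 × 0.11 = 32.71752 kJ
Pathway 2: 707000 × 0.05 × 0.12 × 0.05 = 212.1 kJ
Pathway 3: 3443000 × 0.14 × 0.09 × 0.2 = 8676.36 kJ
Total at Martial eagle: 32.71752 + 212.1 + 8676.36 = 8921.17752 kJ

8921.18 kJ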